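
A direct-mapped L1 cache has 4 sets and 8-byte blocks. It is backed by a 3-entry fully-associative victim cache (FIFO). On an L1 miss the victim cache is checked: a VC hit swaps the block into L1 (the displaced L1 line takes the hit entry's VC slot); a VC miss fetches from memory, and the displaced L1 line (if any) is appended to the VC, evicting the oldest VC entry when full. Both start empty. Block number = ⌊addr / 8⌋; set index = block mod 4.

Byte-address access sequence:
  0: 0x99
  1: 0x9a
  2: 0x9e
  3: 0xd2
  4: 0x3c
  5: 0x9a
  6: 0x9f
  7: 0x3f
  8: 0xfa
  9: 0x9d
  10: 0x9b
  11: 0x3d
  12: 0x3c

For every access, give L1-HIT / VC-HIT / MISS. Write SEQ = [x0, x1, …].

SEQ = [MISS, L1-HIT, L1-HIT, MISS, MISS, VC-HIT, L1-HIT, VC-HIT, MISS, VC-HIT, L1-HIT, VC-HIT, L1-HIT]

#0 0x99→b19/s3 MISS; vc=[]
#1 0x9a→b19/s3 L1-HIT; vc=[]
#2 0x9e→b19/s3 L1-HIT; vc=[]
#3 0xd2→b26/s2 MISS; vc=[]
#4 0x3c→b7/s3 MISS; vc=[19]
#5 0x9a→b19/s3 VC-HIT; vc=[7]
#6 0x9f→b19/s3 L1-HIT; vc=[7]
#7 0x3f→b7/s3 VC-HIT; vc=[19]
#8 0xfa→b31/s3 MISS; vc=[19,7]
#9 0x9d→b19/s3 VC-HIT; vc=[31,7]
#10 0x9b→b19/s3 L1-HIT; vc=[31,7]
#11 0x3d→b7/s3 VC-HIT; vc=[31,19]
#12 0x3c→b7/s3 L1-HIT; vc=[31,19]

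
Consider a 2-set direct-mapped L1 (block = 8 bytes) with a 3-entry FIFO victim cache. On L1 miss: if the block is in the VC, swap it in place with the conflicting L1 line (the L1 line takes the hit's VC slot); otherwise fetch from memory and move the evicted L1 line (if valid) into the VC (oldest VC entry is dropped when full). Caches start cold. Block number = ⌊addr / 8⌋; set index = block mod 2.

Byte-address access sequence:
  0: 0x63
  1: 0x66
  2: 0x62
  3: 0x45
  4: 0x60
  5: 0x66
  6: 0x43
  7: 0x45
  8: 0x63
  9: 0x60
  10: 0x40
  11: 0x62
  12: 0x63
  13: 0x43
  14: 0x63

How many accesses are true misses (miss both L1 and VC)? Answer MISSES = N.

0: 0x63 (blk 12, set 0) → MISS  vc=[]
1: 0x66 (blk 12, set 0) → L1-HIT  vc=[]
2: 0x62 (blk 12, set 0) → L1-HIT  vc=[]
3: 0x45 (blk 8, set 0) → MISS  vc=[12]
4: 0x60 (blk 12, set 0) → VC-HIT  vc=[8]
5: 0x66 (blk 12, set 0) → L1-HIT  vc=[8]
6: 0x43 (blk 8, set 0) → VC-HIT  vc=[12]
7: 0x45 (blk 8, set 0) → L1-HIT  vc=[12]
8: 0x63 (blk 12, set 0) → VC-HIT  vc=[8]
9: 0x60 (blk 12, set 0) → L1-HIT  vc=[8]
10: 0x40 (blk 8, set 0) → VC-HIT  vc=[12]
11: 0x62 (blk 12, set 0) → VC-HIT  vc=[8]
12: 0x63 (blk 12, set 0) → L1-HIT  vc=[8]
13: 0x43 (blk 8, set 0) → VC-HIT  vc=[12]
14: 0x63 (blk 12, set 0) → VC-HIT  vc=[8]

MISSES = 2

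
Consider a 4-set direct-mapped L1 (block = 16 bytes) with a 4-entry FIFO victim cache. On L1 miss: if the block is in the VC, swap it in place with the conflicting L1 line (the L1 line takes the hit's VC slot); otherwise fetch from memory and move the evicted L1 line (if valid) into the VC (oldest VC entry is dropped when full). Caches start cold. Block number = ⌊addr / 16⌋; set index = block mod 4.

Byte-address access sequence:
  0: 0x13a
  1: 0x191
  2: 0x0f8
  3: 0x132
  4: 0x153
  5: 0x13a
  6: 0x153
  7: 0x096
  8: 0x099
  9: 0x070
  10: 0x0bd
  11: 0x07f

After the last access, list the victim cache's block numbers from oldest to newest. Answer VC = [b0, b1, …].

#0 0x13a→b19/s3 MISS; vc=[]
#1 0x191→b25/s1 MISS; vc=[]
#2 0xf8→b15/s3 MISS; vc=[19]
#3 0x132→b19/s3 VC-HIT; vc=[15]
#4 0x153→b21/s1 MISS; vc=[15,25]
#5 0x13a→b19/s3 L1-HIT; vc=[15,25]
#6 0x153→b21/s1 L1-HIT; vc=[15,25]
#7 0x96→b9/s1 MISS; vc=[15,25,21]
#8 0x99→b9/s1 L1-HIT; vc=[15,25,21]
#9 0x70→b7/s3 MISS; vc=[15,25,21,19]
#10 0xbd→b11/s3 MISS; vc=[25,21,19,7]
#11 0x7f→b7/s3 VC-HIT; vc=[25,21,19,11]

VC = [25, 21, 19, 11]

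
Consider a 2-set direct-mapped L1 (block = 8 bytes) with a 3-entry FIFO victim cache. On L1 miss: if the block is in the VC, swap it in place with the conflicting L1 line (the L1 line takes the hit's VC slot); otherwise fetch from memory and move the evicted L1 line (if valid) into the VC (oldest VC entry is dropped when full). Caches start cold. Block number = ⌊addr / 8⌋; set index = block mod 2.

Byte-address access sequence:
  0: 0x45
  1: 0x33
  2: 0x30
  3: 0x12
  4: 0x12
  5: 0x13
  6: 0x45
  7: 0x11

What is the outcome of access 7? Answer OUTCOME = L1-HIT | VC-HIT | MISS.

OUTCOME = VC-HIT

#0 0x45→b8/s0 MISS; vc=[]
#1 0x33→b6/s0 MISS; vc=[8]
#2 0x30→b6/s0 L1-HIT; vc=[8]
#3 0x12→b2/s0 MISS; vc=[8,6]
#4 0x12→b2/s0 L1-HIT; vc=[8,6]
#5 0x13→b2/s0 L1-HIT; vc=[8,6]
#6 0x45→b8/s0 VC-HIT; vc=[2,6]
#7 0x11→b2/s0 VC-HIT; vc=[8,6]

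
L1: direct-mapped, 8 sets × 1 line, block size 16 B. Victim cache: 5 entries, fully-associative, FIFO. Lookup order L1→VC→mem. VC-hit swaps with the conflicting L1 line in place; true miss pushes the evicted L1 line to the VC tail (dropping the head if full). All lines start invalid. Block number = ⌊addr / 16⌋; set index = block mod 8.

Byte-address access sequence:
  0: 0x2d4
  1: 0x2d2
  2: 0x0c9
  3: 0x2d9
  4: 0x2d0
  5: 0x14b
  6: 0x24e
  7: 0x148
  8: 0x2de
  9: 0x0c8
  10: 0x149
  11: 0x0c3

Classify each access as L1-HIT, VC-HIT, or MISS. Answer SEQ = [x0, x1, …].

SEQ = [MISS, L1-HIT, MISS, L1-HIT, L1-HIT, MISS, MISS, VC-HIT, L1-HIT, VC-HIT, VC-HIT, VC-HIT]

0: 0x2d4 (blk 45, set 5) → MISS  vc=[]
1: 0x2d2 (blk 45, set 5) → L1-HIT  vc=[]
2: 0xc9 (blk 12, set 4) → MISS  vc=[]
3: 0x2d9 (blk 45, set 5) → L1-HIT  vc=[]
4: 0x2d0 (blk 45, set 5) → L1-HIT  vc=[]
5: 0x14b (blk 20, set 4) → MISS  vc=[12]
6: 0x24e (blk 36, set 4) → MISS  vc=[12, 20]
7: 0x148 (blk 20, set 4) → VC-HIT  vc=[12, 36]
8: 0x2de (blk 45, set 5) → L1-HIT  vc=[12, 36]
9: 0xc8 (blk 12, set 4) → VC-HIT  vc=[20, 36]
10: 0x149 (blk 20, set 4) → VC-HIT  vc=[12, 36]
11: 0xc3 (blk 12, set 4) → VC-HIT  vc=[20, 36]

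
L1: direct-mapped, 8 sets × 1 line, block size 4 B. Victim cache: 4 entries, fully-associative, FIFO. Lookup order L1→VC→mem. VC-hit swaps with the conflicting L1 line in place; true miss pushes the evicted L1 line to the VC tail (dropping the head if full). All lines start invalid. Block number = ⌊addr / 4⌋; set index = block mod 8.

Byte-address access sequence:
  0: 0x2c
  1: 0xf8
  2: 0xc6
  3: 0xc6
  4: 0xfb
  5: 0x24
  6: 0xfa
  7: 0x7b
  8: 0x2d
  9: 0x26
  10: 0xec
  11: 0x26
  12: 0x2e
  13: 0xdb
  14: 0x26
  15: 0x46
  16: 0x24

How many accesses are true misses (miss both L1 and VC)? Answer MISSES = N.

MISSES = 8

  [0] addr=0x2c blk=11 s=3: MISS | VC []
  [1] addr=0xf8 blk=62 s=6: MISS | VC []
  [2] addr=0xc6 blk=49 s=1: MISS | VC []
  [3] addr=0xc6 blk=49 s=1: L1-HIT | VC []
  [4] addr=0xfb blk=62 s=6: L1-HIT | VC []
  [5] addr=0x24 blk=9 s=1: MISS | VC [49]
  [6] addr=0xfa blk=62 s=6: L1-HIT | VC [49]
  [7] addr=0x7b blk=30 s=6: MISS | VC [49, 62]
  [8] addr=0x2d blk=11 s=3: L1-HIT | VC [49, 62]
  [9] addr=0x26 blk=9 s=1: L1-HIT | VC [49, 62]
  [10] addr=0xec blk=59 s=3: MISS | VC [49, 62, 11]
  [11] addr=0x26 blk=9 s=1: L1-HIT | VC [49, 62, 11]
  [12] addr=0x2e blk=11 s=3: VC-HIT | VC [49, 62, 59]
  [13] addr=0xdb blk=54 s=6: MISS | VC [49, 62, 59, 30]
  [14] addr=0x26 blk=9 s=1: L1-HIT | VC [49, 62, 59, 30]
  [15] addr=0x46 blk=17 s=1: MISS | VC [62, 59, 30, 9]
  [16] addr=0x24 blk=9 s=1: VC-HIT | VC [62, 59, 30, 17]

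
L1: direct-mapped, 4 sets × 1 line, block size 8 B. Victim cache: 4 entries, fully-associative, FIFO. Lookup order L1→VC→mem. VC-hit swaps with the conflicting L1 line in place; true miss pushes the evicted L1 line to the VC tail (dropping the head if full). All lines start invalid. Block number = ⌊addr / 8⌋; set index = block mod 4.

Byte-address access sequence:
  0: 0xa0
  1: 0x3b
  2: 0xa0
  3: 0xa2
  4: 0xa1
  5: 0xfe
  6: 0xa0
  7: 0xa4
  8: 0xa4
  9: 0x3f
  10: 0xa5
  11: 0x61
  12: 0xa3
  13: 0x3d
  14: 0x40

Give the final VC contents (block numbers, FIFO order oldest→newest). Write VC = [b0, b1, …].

  [0] addr=0xa0 blk=20 s=0: MISS | VC []
  [1] addr=0x3b blk=7 s=3: MISS | VC []
  [2] addr=0xa0 blk=20 s=0: L1-HIT | VC []
  [3] addr=0xa2 blk=20 s=0: L1-HIT | VC []
  [4] addr=0xa1 blk=20 s=0: L1-HIT | VC []
  [5] addr=0xfe blk=31 s=3: MISS | VC [7]
  [6] addr=0xa0 blk=20 s=0: L1-HIT | VC [7]
  [7] addr=0xa4 blk=20 s=0: L1-HIT | VC [7]
  [8] addr=0xa4 blk=20 s=0: L1-HIT | VC [7]
  [9] addr=0x3f blk=7 s=3: VC-HIT | VC [31]
  [10] addr=0xa5 blk=20 s=0: L1-HIT | VC [31]
  [11] addr=0x61 blk=12 s=0: MISS | VC [31, 20]
  [12] addr=0xa3 blk=20 s=0: VC-HIT | VC [31, 12]
  [13] addr=0x3d blk=7 s=3: L1-HIT | VC [31, 12]
  [14] addr=0x40 blk=8 s=0: MISS | VC [31, 12, 20]

VC = [31, 12, 20]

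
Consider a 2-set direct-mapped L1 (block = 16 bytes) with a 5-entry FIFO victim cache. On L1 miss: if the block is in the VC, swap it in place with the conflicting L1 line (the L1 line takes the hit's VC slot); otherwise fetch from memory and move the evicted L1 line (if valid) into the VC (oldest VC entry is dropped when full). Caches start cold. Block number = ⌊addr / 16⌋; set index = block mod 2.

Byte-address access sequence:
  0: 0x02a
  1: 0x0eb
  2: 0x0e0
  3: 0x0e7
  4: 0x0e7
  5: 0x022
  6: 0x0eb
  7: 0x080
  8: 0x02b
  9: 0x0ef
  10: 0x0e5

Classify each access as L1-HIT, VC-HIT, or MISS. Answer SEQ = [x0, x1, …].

SEQ = [MISS, MISS, L1-HIT, L1-HIT, L1-HIT, VC-HIT, VC-HIT, MISS, VC-HIT, VC-HIT, L1-HIT]

#0 0x2a→b2/s0 MISS; vc=[]
#1 0xeb→b14/s0 MISS; vc=[2]
#2 0xe0→b14/s0 L1-HIT; vc=[2]
#3 0xe7→b14/s0 L1-HIT; vc=[2]
#4 0xe7→b14/s0 L1-HIT; vc=[2]
#5 0x22→b2/s0 VC-HIT; vc=[14]
#6 0xeb→b14/s0 VC-HIT; vc=[2]
#7 0x80→b8/s0 MISS; vc=[2,14]
#8 0x2b→b2/s0 VC-HIT; vc=[8,14]
#9 0xef→b14/s0 VC-HIT; vc=[8,2]
#10 0xe5→b14/s0 L1-HIT; vc=[8,2]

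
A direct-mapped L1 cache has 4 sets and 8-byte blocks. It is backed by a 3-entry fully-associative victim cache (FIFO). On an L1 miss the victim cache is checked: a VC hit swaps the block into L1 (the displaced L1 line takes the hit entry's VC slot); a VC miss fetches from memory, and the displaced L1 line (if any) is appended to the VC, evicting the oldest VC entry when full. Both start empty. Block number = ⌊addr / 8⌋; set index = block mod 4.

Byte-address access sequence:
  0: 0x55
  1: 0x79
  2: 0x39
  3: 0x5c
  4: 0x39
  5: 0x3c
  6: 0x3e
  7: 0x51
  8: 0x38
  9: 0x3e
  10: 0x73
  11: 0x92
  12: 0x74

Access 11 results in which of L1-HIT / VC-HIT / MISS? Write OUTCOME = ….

OUTCOME = MISS

#0 0x55→b10/s2 MISS; vc=[]
#1 0x79→b15/s3 MISS; vc=[]
#2 0x39→b7/s3 MISS; vc=[15]
#3 0x5c→b11/s3 MISS; vc=[15,7]
#4 0x39→b7/s3 VC-HIT; vc=[15,11]
#5 0x3c→b7/s3 L1-HIT; vc=[15,11]
#6 0x3e→b7/s3 L1-HIT; vc=[15,11]
#7 0x51→b10/s2 L1-HIT; vc=[15,11]
#8 0x38→b7/s3 L1-HIT; vc=[15,11]
#9 0x3e→b7/s3 L1-HIT; vc=[15,11]
#10 0x73→b14/s2 MISS; vc=[15,11,10]
#11 0x92→b18/s2 MISS; vc=[11,10,14]
#12 0x74→b14/s2 VC-HIT; vc=[11,10,18]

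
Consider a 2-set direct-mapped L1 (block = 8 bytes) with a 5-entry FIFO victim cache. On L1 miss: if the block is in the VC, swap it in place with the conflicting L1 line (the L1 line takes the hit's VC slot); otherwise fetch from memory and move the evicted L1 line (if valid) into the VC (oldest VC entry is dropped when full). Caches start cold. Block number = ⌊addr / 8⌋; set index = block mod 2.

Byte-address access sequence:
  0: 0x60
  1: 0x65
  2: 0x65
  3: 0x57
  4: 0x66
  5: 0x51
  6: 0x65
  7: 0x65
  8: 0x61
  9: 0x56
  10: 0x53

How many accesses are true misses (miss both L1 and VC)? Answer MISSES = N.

#0 0x60→b12/s0 MISS; vc=[]
#1 0x65→b12/s0 L1-HIT; vc=[]
#2 0x65→b12/s0 L1-HIT; vc=[]
#3 0x57→b10/s0 MISS; vc=[12]
#4 0x66→b12/s0 VC-HIT; vc=[10]
#5 0x51→b10/s0 VC-HIT; vc=[12]
#6 0x65→b12/s0 VC-HIT; vc=[10]
#7 0x65→b12/s0 L1-HIT; vc=[10]
#8 0x61→b12/s0 L1-HIT; vc=[10]
#9 0x56→b10/s0 VC-HIT; vc=[12]
#10 0x53→b10/s0 L1-HIT; vc=[12]

MISSES = 2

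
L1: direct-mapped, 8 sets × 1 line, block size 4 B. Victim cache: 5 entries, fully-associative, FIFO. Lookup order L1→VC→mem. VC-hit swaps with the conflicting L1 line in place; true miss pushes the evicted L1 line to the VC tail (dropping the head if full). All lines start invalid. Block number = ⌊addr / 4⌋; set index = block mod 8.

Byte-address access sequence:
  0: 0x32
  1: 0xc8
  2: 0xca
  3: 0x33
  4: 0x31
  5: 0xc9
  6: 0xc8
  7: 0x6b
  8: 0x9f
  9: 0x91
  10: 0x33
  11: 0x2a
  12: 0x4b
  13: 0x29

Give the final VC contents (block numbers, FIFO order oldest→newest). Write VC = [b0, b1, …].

0: 0x32 (blk 12, set 4) → MISS  vc=[]
1: 0xc8 (blk 50, set 2) → MISS  vc=[]
2: 0xca (blk 50, set 2) → L1-HIT  vc=[]
3: 0x33 (blk 12, set 4) → L1-HIT  vc=[]
4: 0x31 (blk 12, set 4) → L1-HIT  vc=[]
5: 0xc9 (blk 50, set 2) → L1-HIT  vc=[]
6: 0xc8 (blk 50, set 2) → L1-HIT  vc=[]
7: 0x6b (blk 26, set 2) → MISS  vc=[50]
8: 0x9f (blk 39, set 7) → MISS  vc=[50]
9: 0x91 (blk 36, set 4) → MISS  vc=[50, 12]
10: 0x33 (blk 12, set 4) → VC-HIT  vc=[50, 36]
11: 0x2a (blk 10, set 2) → MISS  vc=[50, 36, 26]
12: 0x4b (blk 18, set 2) → MISS  vc=[50, 36, 26, 10]
13: 0x29 (blk 10, set 2) → VC-HIT  vc=[50, 36, 26, 18]

VC = [50, 36, 26, 18]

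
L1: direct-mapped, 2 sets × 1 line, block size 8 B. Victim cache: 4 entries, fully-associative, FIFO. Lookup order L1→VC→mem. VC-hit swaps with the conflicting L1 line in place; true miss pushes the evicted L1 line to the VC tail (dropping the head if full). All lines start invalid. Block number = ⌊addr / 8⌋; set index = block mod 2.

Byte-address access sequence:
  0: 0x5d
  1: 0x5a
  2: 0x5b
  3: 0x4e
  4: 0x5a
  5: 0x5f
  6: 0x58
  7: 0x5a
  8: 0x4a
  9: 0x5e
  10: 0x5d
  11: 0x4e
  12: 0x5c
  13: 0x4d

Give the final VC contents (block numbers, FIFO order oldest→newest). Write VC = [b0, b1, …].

VC = [11]

  [0] addr=0x5d blk=11 s=1: MISS | VC []
  [1] addr=0x5a blk=11 s=1: L1-HIT | VC []
  [2] addr=0x5b blk=11 s=1: L1-HIT | VC []
  [3] addr=0x4e blk=9 s=1: MISS | VC [11]
  [4] addr=0x5a blk=11 s=1: VC-HIT | VC [9]
  [5] addr=0x5f blk=11 s=1: L1-HIT | VC [9]
  [6] addr=0x58 blk=11 s=1: L1-HIT | VC [9]
  [7] addr=0x5a blk=11 s=1: L1-HIT | VC [9]
  [8] addr=0x4a blk=9 s=1: VC-HIT | VC [11]
  [9] addr=0x5e blk=11 s=1: VC-HIT | VC [9]
  [10] addr=0x5d blk=11 s=1: L1-HIT | VC [9]
  [11] addr=0x4e blk=9 s=1: VC-HIT | VC [11]
  [12] addr=0x5c blk=11 s=1: VC-HIT | VC [9]
  [13] addr=0x4d blk=9 s=1: VC-HIT | VC [11]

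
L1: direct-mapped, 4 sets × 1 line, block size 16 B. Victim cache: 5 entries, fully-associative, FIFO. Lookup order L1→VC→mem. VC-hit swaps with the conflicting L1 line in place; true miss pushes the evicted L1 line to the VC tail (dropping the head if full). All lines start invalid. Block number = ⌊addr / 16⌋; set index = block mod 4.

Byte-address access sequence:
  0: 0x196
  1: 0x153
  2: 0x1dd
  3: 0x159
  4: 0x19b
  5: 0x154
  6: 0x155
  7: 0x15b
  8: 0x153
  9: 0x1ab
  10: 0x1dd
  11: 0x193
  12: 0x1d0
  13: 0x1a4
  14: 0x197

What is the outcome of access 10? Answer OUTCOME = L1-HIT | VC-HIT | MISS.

#0 0x196→b25/s1 MISS; vc=[]
#1 0x153→b21/s1 MISS; vc=[25]
#2 0x1dd→b29/s1 MISS; vc=[25,21]
#3 0x159→b21/s1 VC-HIT; vc=[25,29]
#4 0x19b→b25/s1 VC-HIT; vc=[21,29]
#5 0x154→b21/s1 VC-HIT; vc=[25,29]
#6 0x155→b21/s1 L1-HIT; vc=[25,29]
#7 0x15b→b21/s1 L1-HIT; vc=[25,29]
#8 0x153→b21/s1 L1-HIT; vc=[25,29]
#9 0x1ab→b26/s2 MISS; vc=[25,29]
#10 0x1dd→b29/s1 VC-HIT; vc=[25,21]
#11 0x193→b25/s1 VC-HIT; vc=[29,21]
#12 0x1d0→b29/s1 VC-HIT; vc=[25,21]
#13 0x1a4→b26/s2 L1-HIT; vc=[25,21]
#14 0x197→b25/s1 VC-HIT; vc=[29,21]

OUTCOME = VC-HIT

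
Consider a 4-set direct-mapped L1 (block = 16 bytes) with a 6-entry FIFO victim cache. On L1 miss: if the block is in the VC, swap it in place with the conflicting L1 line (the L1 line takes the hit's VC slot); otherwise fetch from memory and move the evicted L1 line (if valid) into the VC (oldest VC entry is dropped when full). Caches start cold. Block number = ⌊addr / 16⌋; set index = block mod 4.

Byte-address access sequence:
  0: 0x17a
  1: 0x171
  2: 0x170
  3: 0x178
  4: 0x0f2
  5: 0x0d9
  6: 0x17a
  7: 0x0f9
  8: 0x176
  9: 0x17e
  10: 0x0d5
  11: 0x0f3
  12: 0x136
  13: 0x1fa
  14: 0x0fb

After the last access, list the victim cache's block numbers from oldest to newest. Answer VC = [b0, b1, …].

0: 0x17a (blk 23, set 3) → MISS  vc=[]
1: 0x171 (blk 23, set 3) → L1-HIT  vc=[]
2: 0x170 (blk 23, set 3) → L1-HIT  vc=[]
3: 0x178 (blk 23, set 3) → L1-HIT  vc=[]
4: 0xf2 (blk 15, set 3) → MISS  vc=[23]
5: 0xd9 (blk 13, set 1) → MISS  vc=[23]
6: 0x17a (blk 23, set 3) → VC-HIT  vc=[15]
7: 0xf9 (blk 15, set 3) → VC-HIT  vc=[23]
8: 0x176 (blk 23, set 3) → VC-HIT  vc=[15]
9: 0x17e (blk 23, set 3) → L1-HIT  vc=[15]
10: 0xd5 (blk 13, set 1) → L1-HIT  vc=[15]
11: 0xf3 (blk 15, set 3) → VC-HIT  vc=[23]
12: 0x136 (blk 19, set 3) → MISS  vc=[23, 15]
13: 0x1fa (blk 31, set 3) → MISS  vc=[23, 15, 19]
14: 0xfb (blk 15, set 3) → VC-HIT  vc=[23, 31, 19]

VC = [23, 31, 19]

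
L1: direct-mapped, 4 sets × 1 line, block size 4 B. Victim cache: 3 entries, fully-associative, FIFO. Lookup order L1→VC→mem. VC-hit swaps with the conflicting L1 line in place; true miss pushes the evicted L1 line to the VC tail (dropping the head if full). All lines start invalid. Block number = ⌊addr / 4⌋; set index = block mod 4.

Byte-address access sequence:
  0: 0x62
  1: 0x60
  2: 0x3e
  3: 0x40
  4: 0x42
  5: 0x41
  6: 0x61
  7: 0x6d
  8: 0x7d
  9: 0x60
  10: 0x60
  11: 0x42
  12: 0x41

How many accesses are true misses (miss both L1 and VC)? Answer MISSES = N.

MISSES = 5

  [0] addr=0x62 blk=24 s=0: MISS | VC []
  [1] addr=0x60 blk=24 s=0: L1-HIT | VC []
  [2] addr=0x3e blk=15 s=3: MISS | VC []
  [3] addr=0x40 blk=16 s=0: MISS | VC [24]
  [4] addr=0x42 blk=16 s=0: L1-HIT | VC [24]
  [5] addr=0x41 blk=16 s=0: L1-HIT | VC [24]
  [6] addr=0x61 blk=24 s=0: VC-HIT | VC [16]
  [7] addr=0x6d blk=27 s=3: MISS | VC [16, 15]
  [8] addr=0x7d blk=31 s=3: MISS | VC [16, 15, 27]
  [9] addr=0x60 blk=24 s=0: L1-HIT | VC [16, 15, 27]
  [10] addr=0x60 blk=24 s=0: L1-HIT | VC [16, 15, 27]
  [11] addr=0x42 blk=16 s=0: VC-HIT | VC [24, 15, 27]
  [12] addr=0x41 blk=16 s=0: L1-HIT | VC [24, 15, 27]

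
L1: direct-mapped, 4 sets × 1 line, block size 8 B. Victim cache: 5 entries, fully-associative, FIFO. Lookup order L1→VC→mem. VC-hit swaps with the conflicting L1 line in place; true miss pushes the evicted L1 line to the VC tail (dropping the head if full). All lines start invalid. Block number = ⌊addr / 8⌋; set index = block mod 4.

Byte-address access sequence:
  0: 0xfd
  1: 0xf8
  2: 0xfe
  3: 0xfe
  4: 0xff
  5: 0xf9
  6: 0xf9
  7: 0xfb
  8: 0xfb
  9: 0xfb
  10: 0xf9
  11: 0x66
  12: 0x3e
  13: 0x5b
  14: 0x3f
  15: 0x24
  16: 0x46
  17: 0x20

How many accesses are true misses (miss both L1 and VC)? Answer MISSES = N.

0: 0xfd (blk 31, set 3) → MISS  vc=[]
1: 0xf8 (blk 31, set 3) → L1-HIT  vc=[]
2: 0xfe (blk 31, set 3) → L1-HIT  vc=[]
3: 0xfe (blk 31, set 3) → L1-HIT  vc=[]
4: 0xff (blk 31, set 3) → L1-HIT  vc=[]
5: 0xf9 (blk 31, set 3) → L1-HIT  vc=[]
6: 0xf9 (blk 31, set 3) → L1-HIT  vc=[]
7: 0xfb (blk 31, set 3) → L1-HIT  vc=[]
8: 0xfb (blk 31, set 3) → L1-HIT  vc=[]
9: 0xfb (blk 31, set 3) → L1-HIT  vc=[]
10: 0xf9 (blk 31, set 3) → L1-HIT  vc=[]
11: 0x66 (blk 12, set 0) → MISS  vc=[]
12: 0x3e (blk 7, set 3) → MISS  vc=[31]
13: 0x5b (blk 11, set 3) → MISS  vc=[31, 7]
14: 0x3f (blk 7, set 3) → VC-HIT  vc=[31, 11]
15: 0x24 (blk 4, set 0) → MISS  vc=[31, 11, 12]
16: 0x46 (blk 8, set 0) → MISS  vc=[31, 11, 12, 4]
17: 0x20 (blk 4, set 0) → VC-HIT  vc=[31, 11, 12, 8]

MISSES = 6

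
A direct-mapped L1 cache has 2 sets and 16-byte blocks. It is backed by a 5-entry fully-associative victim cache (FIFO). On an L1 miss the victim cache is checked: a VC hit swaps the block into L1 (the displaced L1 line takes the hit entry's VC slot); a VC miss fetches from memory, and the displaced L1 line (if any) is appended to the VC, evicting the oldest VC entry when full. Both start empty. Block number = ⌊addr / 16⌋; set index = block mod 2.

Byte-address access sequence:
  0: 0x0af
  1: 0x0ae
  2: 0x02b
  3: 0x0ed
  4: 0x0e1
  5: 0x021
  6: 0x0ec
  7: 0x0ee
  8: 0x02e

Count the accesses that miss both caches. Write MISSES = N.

0: 0xaf (blk 10, set 0) → MISS  vc=[]
1: 0xae (blk 10, set 0) → L1-HIT  vc=[]
2: 0x2b (blk 2, set 0) → MISS  vc=[10]
3: 0xed (blk 14, set 0) → MISS  vc=[10, 2]
4: 0xe1 (blk 14, set 0) → L1-HIT  vc=[10, 2]
5: 0x21 (blk 2, set 0) → VC-HIT  vc=[10, 14]
6: 0xec (blk 14, set 0) → VC-HIT  vc=[10, 2]
7: 0xee (blk 14, set 0) → L1-HIT  vc=[10, 2]
8: 0x2e (blk 2, set 0) → VC-HIT  vc=[10, 14]

MISSES = 3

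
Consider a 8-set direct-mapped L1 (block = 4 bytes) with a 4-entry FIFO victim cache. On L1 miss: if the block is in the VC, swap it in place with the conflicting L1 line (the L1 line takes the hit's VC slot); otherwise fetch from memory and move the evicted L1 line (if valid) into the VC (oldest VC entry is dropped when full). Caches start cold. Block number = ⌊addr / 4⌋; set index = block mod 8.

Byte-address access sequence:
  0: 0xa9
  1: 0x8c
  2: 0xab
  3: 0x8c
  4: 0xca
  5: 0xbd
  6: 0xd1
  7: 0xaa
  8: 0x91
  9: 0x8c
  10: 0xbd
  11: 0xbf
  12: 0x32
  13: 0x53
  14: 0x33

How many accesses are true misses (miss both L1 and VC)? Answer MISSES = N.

MISSES = 8

  [0] addr=0xa9 blk=42 s=2: MISS | VC []
  [1] addr=0x8c blk=35 s=3: MISS | VC []
  [2] addr=0xab blk=42 s=2: L1-HIT | VC []
  [3] addr=0x8c blk=35 s=3: L1-HIT | VC []
  [4] addr=0xca blk=50 s=2: MISS | VC [42]
  [5] addr=0xbd blk=47 s=7: MISS | VC [42]
  [6] addr=0xd1 blk=52 s=4: MISS | VC [42]
  [7] addr=0xaa blk=42 s=2: VC-HIT | VC [50]
  [8] addr=0x91 blk=36 s=4: MISS | VC [50, 52]
  [9] addr=0x8c blk=35 s=3: L1-HIT | VC [50, 52]
  [10] addr=0xbd blk=47 s=7: L1-HIT | VC [50, 52]
  [11] addr=0xbf blk=47 s=7: L1-HIT | VC [50, 52]
  [12] addr=0x32 blk=12 s=4: MISS | VC [50, 52, 36]
  [13] addr=0x53 blk=20 s=4: MISS | VC [50, 52, 36, 12]
  [14] addr=0x33 blk=12 s=4: VC-HIT | VC [50, 52, 36, 20]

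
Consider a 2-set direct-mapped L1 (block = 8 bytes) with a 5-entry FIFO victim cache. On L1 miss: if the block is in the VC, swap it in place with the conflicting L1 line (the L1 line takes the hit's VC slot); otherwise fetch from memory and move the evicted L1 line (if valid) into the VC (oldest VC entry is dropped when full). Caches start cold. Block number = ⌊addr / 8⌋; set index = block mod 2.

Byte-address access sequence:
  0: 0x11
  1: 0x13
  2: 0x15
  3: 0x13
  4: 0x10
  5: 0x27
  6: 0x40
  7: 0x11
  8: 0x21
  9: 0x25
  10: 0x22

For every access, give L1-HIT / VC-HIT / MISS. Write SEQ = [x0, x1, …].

SEQ = [MISS, L1-HIT, L1-HIT, L1-HIT, L1-HIT, MISS, MISS, VC-HIT, VC-HIT, L1-HIT, L1-HIT]

#0 0x11→b2/s0 MISS; vc=[]
#1 0x13→b2/s0 L1-HIT; vc=[]
#2 0x15→b2/s0 L1-HIT; vc=[]
#3 0x13→b2/s0 L1-HIT; vc=[]
#4 0x10→b2/s0 L1-HIT; vc=[]
#5 0x27→b4/s0 MISS; vc=[2]
#6 0x40→b8/s0 MISS; vc=[2,4]
#7 0x11→b2/s0 VC-HIT; vc=[8,4]
#8 0x21→b4/s0 VC-HIT; vc=[8,2]
#9 0x25→b4/s0 L1-HIT; vc=[8,2]
#10 0x22→b4/s0 L1-HIT; vc=[8,2]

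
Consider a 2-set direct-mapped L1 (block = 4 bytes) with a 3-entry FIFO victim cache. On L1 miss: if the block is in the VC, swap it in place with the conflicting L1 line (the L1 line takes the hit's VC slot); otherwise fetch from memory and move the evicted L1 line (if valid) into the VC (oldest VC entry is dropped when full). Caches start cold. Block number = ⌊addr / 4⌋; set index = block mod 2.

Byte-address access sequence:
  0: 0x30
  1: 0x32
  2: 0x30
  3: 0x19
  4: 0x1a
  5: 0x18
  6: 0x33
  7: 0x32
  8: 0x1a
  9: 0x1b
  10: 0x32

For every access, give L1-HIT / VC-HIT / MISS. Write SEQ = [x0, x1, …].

  [0] addr=0x30 blk=12 s=0: MISS | VC []
  [1] addr=0x32 blk=12 s=0: L1-HIT | VC []
  [2] addr=0x30 blk=12 s=0: L1-HIT | VC []
  [3] addr=0x19 blk=6 s=0: MISS | VC [12]
  [4] addr=0x1a blk=6 s=0: L1-HIT | VC [12]
  [5] addr=0x18 blk=6 s=0: L1-HIT | VC [12]
  [6] addr=0x33 blk=12 s=0: VC-HIT | VC [6]
  [7] addr=0x32 blk=12 s=0: L1-HIT | VC [6]
  [8] addr=0x1a blk=6 s=0: VC-HIT | VC [12]
  [9] addr=0x1b blk=6 s=0: L1-HIT | VC [12]
  [10] addr=0x32 blk=12 s=0: VC-HIT | VC [6]

SEQ = [MISS, L1-HIT, L1-HIT, MISS, L1-HIT, L1-HIT, VC-HIT, L1-HIT, VC-HIT, L1-HIT, VC-HIT]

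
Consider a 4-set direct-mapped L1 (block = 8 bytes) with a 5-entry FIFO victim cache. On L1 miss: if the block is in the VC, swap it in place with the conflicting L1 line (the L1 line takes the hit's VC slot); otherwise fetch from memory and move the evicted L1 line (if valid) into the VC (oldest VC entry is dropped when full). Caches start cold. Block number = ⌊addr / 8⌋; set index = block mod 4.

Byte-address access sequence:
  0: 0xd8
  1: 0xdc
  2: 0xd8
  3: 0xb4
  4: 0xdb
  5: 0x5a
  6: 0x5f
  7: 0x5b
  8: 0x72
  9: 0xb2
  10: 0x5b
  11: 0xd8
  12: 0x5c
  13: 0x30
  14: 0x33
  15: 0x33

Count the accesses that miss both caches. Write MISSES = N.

MISSES = 5

  [0] addr=0xd8 blk=27 s=3: MISS | VC []
  [1] addr=0xdc blk=27 s=3: L1-HIT | VC []
  [2] addr=0xd8 blk=27 s=3: L1-HIT | VC []
  [3] addr=0xb4 blk=22 s=2: MISS | VC []
  [4] addr=0xdb blk=27 s=3: L1-HIT | VC []
  [5] addr=0x5a blk=11 s=3: MISS | VC [27]
  [6] addr=0x5f blk=11 s=3: L1-HIT | VC [27]
  [7] addr=0x5b blk=11 s=3: L1-HIT | VC [27]
  [8] addr=0x72 blk=14 s=2: MISS | VC [27, 22]
  [9] addr=0xb2 blk=22 s=2: VC-HIT | VC [27, 14]
  [10] addr=0x5b blk=11 s=3: L1-HIT | VC [27, 14]
  [11] addr=0xd8 blk=27 s=3: VC-HIT | VC [11, 14]
  [12] addr=0x5c blk=11 s=3: VC-HIT | VC [27, 14]
  [13] addr=0x30 blk=6 s=2: MISS | VC [27, 14, 22]
  [14] addr=0x33 blk=6 s=2: L1-HIT | VC [27, 14, 22]
  [15] addr=0x33 blk=6 s=2: L1-HIT | VC [27, 14, 22]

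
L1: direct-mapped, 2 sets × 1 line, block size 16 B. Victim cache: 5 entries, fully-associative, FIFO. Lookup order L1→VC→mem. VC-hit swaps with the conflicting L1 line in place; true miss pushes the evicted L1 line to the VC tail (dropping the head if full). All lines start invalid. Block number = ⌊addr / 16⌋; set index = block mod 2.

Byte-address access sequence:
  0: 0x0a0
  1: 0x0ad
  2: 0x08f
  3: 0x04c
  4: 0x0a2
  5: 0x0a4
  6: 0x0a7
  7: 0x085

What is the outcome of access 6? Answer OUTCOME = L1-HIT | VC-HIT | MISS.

OUTCOME = L1-HIT

0: 0xa0 (blk 10, set 0) → MISS  vc=[]
1: 0xad (blk 10, set 0) → L1-HIT  vc=[]
2: 0x8f (blk 8, set 0) → MISS  vc=[10]
3: 0x4c (blk 4, set 0) → MISS  vc=[10, 8]
4: 0xa2 (blk 10, set 0) → VC-HIT  vc=[4, 8]
5: 0xa4 (blk 10, set 0) → L1-HIT  vc=[4, 8]
6: 0xa7 (blk 10, set 0) → L1-HIT  vc=[4, 8]
7: 0x85 (blk 8, set 0) → VC-HIT  vc=[4, 10]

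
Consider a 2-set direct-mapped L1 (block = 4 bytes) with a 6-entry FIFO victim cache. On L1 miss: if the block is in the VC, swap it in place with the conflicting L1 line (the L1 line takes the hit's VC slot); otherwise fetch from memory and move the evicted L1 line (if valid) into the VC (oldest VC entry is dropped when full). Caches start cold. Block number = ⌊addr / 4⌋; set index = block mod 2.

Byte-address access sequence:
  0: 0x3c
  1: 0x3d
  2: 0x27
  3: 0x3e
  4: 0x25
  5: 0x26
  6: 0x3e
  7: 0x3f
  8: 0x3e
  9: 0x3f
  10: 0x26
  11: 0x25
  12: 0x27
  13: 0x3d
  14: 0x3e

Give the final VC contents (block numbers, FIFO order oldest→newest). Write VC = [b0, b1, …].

VC = [9]

#0 0x3c→b15/s1 MISS; vc=[]
#1 0x3d→b15/s1 L1-HIT; vc=[]
#2 0x27→b9/s1 MISS; vc=[15]
#3 0x3e→b15/s1 VC-HIT; vc=[9]
#4 0x25→b9/s1 VC-HIT; vc=[15]
#5 0x26→b9/s1 L1-HIT; vc=[15]
#6 0x3e→b15/s1 VC-HIT; vc=[9]
#7 0x3f→b15/s1 L1-HIT; vc=[9]
#8 0x3e→b15/s1 L1-HIT; vc=[9]
#9 0x3f→b15/s1 L1-HIT; vc=[9]
#10 0x26→b9/s1 VC-HIT; vc=[15]
#11 0x25→b9/s1 L1-HIT; vc=[15]
#12 0x27→b9/s1 L1-HIT; vc=[15]
#13 0x3d→b15/s1 VC-HIT; vc=[9]
#14 0x3e→b15/s1 L1-HIT; vc=[9]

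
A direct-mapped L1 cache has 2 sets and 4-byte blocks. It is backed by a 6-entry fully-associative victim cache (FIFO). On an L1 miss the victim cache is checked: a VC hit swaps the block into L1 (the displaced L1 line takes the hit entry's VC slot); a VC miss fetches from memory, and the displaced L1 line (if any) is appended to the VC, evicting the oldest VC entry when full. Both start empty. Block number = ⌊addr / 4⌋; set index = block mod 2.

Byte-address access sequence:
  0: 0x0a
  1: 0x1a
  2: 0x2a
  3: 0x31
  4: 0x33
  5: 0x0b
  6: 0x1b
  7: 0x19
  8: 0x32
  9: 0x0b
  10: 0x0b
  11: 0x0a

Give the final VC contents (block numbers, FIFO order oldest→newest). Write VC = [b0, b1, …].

VC = [6, 12, 10]

  [0] addr=0xa blk=2 s=0: MISS | VC []
  [1] addr=0x1a blk=6 s=0: MISS | VC [2]
  [2] addr=0x2a blk=10 s=0: MISS | VC [2, 6]
  [3] addr=0x31 blk=12 s=0: MISS | VC [2, 6, 10]
  [4] addr=0x33 blk=12 s=0: L1-HIT | VC [2, 6, 10]
  [5] addr=0xb blk=2 s=0: VC-HIT | VC [12, 6, 10]
  [6] addr=0x1b blk=6 s=0: VC-HIT | VC [12, 2, 10]
  [7] addr=0x19 blk=6 s=0: L1-HIT | VC [12, 2, 10]
  [8] addr=0x32 blk=12 s=0: VC-HIT | VC [6, 2, 10]
  [9] addr=0xb blk=2 s=0: VC-HIT | VC [6, 12, 10]
  [10] addr=0xb blk=2 s=0: L1-HIT | VC [6, 12, 10]
  [11] addr=0xa blk=2 s=0: L1-HIT | VC [6, 12, 10]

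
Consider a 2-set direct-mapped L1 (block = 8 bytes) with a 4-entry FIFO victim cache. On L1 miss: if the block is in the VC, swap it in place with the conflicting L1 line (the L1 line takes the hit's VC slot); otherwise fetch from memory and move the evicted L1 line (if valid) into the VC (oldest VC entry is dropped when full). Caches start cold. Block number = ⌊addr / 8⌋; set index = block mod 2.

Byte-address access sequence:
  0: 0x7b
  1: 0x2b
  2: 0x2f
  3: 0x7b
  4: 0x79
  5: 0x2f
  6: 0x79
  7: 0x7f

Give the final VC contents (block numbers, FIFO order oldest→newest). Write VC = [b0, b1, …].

  [0] addr=0x7b blk=15 s=1: MISS | VC []
  [1] addr=0x2b blk=5 s=1: MISS | VC [15]
  [2] addr=0x2f blk=5 s=1: L1-HIT | VC [15]
  [3] addr=0x7b blk=15 s=1: VC-HIT | VC [5]
  [4] addr=0x79 blk=15 s=1: L1-HIT | VC [5]
  [5] addr=0x2f blk=5 s=1: VC-HIT | VC [15]
  [6] addr=0x79 blk=15 s=1: VC-HIT | VC [5]
  [7] addr=0x7f blk=15 s=1: L1-HIT | VC [5]

VC = [5]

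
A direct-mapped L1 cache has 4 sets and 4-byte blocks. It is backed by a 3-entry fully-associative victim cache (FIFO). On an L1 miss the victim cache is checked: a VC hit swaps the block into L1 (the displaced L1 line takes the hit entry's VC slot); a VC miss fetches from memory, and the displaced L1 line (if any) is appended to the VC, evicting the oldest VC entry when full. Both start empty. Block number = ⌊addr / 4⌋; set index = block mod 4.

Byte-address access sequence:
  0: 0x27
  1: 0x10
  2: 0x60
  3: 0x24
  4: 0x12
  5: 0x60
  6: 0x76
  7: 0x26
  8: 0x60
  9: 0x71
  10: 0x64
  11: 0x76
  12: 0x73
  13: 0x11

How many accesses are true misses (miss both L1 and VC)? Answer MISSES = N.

  [0] addr=0x27 blk=9 s=1: MISS | VC []
  [1] addr=0x10 blk=4 s=0: MISS | VC []
  [2] addr=0x60 blk=24 s=0: MISS | VC [4]
  [3] addr=0x24 blk=9 s=1: L1-HIT | VC [4]
  [4] addr=0x12 blk=4 s=0: VC-HIT | VC [24]
  [5] addr=0x60 blk=24 s=0: VC-HIT | VC [4]
  [6] addr=0x76 blk=29 s=1: MISS | VC [4, 9]
  [7] addr=0x26 blk=9 s=1: VC-HIT | VC [4, 29]
  [8] addr=0x60 blk=24 s=0: L1-HIT | VC [4, 29]
  [9] addr=0x71 blk=28 s=0: MISS | VC [4, 29, 24]
  [10] addr=0x64 blk=25 s=1: MISS | VC [29, 24, 9]
  [11] addr=0x76 blk=29 s=1: VC-HIT | VC [25, 24, 9]
  [12] addr=0x73 blk=28 s=0: L1-HIT | VC [25, 24, 9]
  [13] addr=0x11 blk=4 s=0: MISS | VC [24, 9, 28]

MISSES = 7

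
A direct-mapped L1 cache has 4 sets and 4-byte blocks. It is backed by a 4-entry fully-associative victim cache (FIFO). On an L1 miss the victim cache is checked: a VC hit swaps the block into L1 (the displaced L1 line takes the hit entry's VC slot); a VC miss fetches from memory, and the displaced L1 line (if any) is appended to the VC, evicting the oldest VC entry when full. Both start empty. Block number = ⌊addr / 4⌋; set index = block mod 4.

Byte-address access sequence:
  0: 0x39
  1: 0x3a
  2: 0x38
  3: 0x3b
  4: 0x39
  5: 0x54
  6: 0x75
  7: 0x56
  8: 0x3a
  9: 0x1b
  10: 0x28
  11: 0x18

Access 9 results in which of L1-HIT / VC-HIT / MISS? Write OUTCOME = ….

#0 0x39→b14/s2 MISS; vc=[]
#1 0x3a→b14/s2 L1-HIT; vc=[]
#2 0x38→b14/s2 L1-HIT; vc=[]
#3 0x3b→b14/s2 L1-HIT; vc=[]
#4 0x39→b14/s2 L1-HIT; vc=[]
#5 0x54→b21/s1 MISS; vc=[]
#6 0x75→b29/s1 MISS; vc=[21]
#7 0x56→b21/s1 VC-HIT; vc=[29]
#8 0x3a→b14/s2 L1-HIT; vc=[29]
#9 0x1b→b6/s2 MISS; vc=[29,14]
#10 0x28→b10/s2 MISS; vc=[29,14,6]
#11 0x18→b6/s2 VC-HIT; vc=[29,14,10]

OUTCOME = MISS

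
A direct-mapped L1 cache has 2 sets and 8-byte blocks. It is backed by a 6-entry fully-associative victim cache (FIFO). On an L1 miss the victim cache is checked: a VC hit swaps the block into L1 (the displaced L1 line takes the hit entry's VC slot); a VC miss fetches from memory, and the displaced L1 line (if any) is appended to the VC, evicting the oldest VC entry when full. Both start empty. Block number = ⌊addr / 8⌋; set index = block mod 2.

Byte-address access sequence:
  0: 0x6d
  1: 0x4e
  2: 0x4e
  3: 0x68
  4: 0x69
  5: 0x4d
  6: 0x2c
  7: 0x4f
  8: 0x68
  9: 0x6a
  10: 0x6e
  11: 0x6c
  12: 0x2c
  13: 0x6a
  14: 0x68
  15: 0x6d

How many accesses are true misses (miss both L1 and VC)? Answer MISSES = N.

  [0] addr=0x6d blk=13 s=1: MISS | VC []
  [1] addr=0x4e blk=9 s=1: MISS | VC [13]
  [2] addr=0x4e blk=9 s=1: L1-HIT | VC [13]
  [3] addr=0x68 blk=13 s=1: VC-HIT | VC [9]
  [4] addr=0x69 blk=13 s=1: L1-HIT | VC [9]
  [5] addr=0x4d blk=9 s=1: VC-HIT | VC [13]
  [6] addr=0x2c blk=5 s=1: MISS | VC [13, 9]
  [7] addr=0x4f blk=9 s=1: VC-HIT | VC [13, 5]
  [8] addr=0x68 blk=13 s=1: VC-HIT | VC [9, 5]
  [9] addr=0x6a blk=13 s=1: L1-HIT | VC [9, 5]
  [10] addr=0x6e blk=13 s=1: L1-HIT | VC [9, 5]
  [11] addr=0x6c blk=13 s=1: L1-HIT | VC [9, 5]
  [12] addr=0x2c blk=5 s=1: VC-HIT | VC [9, 13]
  [13] addr=0x6a blk=13 s=1: VC-HIT | VC [9, 5]
  [14] addr=0x68 blk=13 s=1: L1-HIT | VC [9, 5]
  [15] addr=0x6d blk=13 s=1: L1-HIT | VC [9, 5]

MISSES = 3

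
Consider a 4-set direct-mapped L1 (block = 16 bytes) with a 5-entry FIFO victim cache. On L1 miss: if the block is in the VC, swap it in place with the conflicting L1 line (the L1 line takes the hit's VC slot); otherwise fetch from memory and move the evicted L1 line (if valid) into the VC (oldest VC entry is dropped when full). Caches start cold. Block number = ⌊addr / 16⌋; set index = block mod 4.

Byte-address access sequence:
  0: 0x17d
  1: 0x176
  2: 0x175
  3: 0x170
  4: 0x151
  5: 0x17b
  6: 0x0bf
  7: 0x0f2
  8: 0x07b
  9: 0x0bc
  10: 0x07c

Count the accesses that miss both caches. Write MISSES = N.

#0 0x17d→b23/s3 MISS; vc=[]
#1 0x176→b23/s3 L1-HIT; vc=[]
#2 0x175→b23/s3 L1-HIT; vc=[]
#3 0x170→b23/s3 L1-HIT; vc=[]
#4 0x151→b21/s1 MISS; vc=[]
#5 0x17b→b23/s3 L1-HIT; vc=[]
#6 0xbf→b11/s3 MISS; vc=[23]
#7 0xf2→b15/s3 MISS; vc=[23,11]
#8 0x7b→b7/s3 MISS; vc=[23,11,15]
#9 0xbc→b11/s3 VC-HIT; vc=[23,7,15]
#10 0x7c→b7/s3 VC-HIT; vc=[23,11,15]

MISSES = 5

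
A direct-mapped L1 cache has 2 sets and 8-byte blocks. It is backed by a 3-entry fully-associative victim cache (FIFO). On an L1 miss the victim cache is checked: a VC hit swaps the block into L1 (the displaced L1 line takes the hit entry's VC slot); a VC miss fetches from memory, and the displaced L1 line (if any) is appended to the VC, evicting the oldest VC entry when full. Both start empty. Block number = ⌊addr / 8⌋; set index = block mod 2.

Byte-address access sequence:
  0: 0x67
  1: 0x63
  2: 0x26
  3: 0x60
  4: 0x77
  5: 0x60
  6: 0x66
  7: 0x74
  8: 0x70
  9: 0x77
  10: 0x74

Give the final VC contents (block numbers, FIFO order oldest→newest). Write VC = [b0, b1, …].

0: 0x67 (blk 12, set 0) → MISS  vc=[]
1: 0x63 (blk 12, set 0) → L1-HIT  vc=[]
2: 0x26 (blk 4, set 0) → MISS  vc=[12]
3: 0x60 (blk 12, set 0) → VC-HIT  vc=[4]
4: 0x77 (blk 14, set 0) → MISS  vc=[4, 12]
5: 0x60 (blk 12, set 0) → VC-HIT  vc=[4, 14]
6: 0x66 (blk 12, set 0) → L1-HIT  vc=[4, 14]
7: 0x74 (blk 14, set 0) → VC-HIT  vc=[4, 12]
8: 0x70 (blk 14, set 0) → L1-HIT  vc=[4, 12]
9: 0x77 (blk 14, set 0) → L1-HIT  vc=[4, 12]
10: 0x74 (blk 14, set 0) → L1-HIT  vc=[4, 12]

VC = [4, 12]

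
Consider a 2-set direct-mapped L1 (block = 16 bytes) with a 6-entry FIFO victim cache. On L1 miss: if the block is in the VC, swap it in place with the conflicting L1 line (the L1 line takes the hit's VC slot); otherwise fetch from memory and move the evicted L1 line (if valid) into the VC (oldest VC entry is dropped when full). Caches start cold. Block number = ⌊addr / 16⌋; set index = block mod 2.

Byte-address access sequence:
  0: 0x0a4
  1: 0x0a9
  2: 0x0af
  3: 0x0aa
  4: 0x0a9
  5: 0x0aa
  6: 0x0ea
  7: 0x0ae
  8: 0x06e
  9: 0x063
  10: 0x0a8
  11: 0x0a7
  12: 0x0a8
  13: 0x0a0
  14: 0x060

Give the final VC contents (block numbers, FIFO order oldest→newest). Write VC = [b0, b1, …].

  [0] addr=0xa4 blk=10 s=0: MISS | VC []
  [1] addr=0xa9 blk=10 s=0: L1-HIT | VC []
  [2] addr=0xaf blk=10 s=0: L1-HIT | VC []
  [3] addr=0xaa blk=10 s=0: L1-HIT | VC []
  [4] addr=0xa9 blk=10 s=0: L1-HIT | VC []
  [5] addr=0xaa blk=10 s=0: L1-HIT | VC []
  [6] addr=0xea blk=14 s=0: MISS | VC [10]
  [7] addr=0xae blk=10 s=0: VC-HIT | VC [14]
  [8] addr=0x6e blk=6 s=0: MISS | VC [14, 10]
  [9] addr=0x63 blk=6 s=0: L1-HIT | VC [14, 10]
  [10] addr=0xa8 blk=10 s=0: VC-HIT | VC [14, 6]
  [11] addr=0xa7 blk=10 s=0: L1-HIT | VC [14, 6]
  [12] addr=0xa8 blk=10 s=0: L1-HIT | VC [14, 6]
  [13] addr=0xa0 blk=10 s=0: L1-HIT | VC [14, 6]
  [14] addr=0x60 blk=6 s=0: VC-HIT | VC [14, 10]

VC = [14, 10]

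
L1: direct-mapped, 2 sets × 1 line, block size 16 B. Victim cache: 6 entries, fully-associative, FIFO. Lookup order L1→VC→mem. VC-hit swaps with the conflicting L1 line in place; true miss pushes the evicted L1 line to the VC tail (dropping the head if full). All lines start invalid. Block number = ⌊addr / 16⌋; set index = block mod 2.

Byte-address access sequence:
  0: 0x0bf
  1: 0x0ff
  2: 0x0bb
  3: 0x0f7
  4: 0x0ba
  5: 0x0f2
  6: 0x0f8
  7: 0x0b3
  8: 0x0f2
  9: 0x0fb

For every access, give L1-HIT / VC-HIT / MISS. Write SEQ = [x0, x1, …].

#0 0xbf→b11/s1 MISS; vc=[]
#1 0xff→b15/s1 MISS; vc=[11]
#2 0xbb→b11/s1 VC-HIT; vc=[15]
#3 0xf7→b15/s1 VC-HIT; vc=[11]
#4 0xba→b11/s1 VC-HIT; vc=[15]
#5 0xf2→b15/s1 VC-HIT; vc=[11]
#6 0xf8→b15/s1 L1-HIT; vc=[11]
#7 0xb3→b11/s1 VC-HIT; vc=[15]
#8 0xf2→b15/s1 VC-HIT; vc=[11]
#9 0xfb→b15/s1 L1-HIT; vc=[11]

SEQ = [MISS, MISS, VC-HIT, VC-HIT, VC-HIT, VC-HIT, L1-HIT, VC-HIT, VC-HIT, L1-HIT]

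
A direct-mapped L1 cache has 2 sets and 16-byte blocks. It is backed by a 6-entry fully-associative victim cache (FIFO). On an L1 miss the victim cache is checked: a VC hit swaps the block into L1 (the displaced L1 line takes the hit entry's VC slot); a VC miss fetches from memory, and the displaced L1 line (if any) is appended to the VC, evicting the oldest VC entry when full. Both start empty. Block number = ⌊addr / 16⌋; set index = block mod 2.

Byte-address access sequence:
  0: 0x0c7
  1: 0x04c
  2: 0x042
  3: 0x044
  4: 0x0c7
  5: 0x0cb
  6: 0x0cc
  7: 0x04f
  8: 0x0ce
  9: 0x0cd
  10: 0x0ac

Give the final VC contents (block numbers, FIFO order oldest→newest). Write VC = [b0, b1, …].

0: 0xc7 (blk 12, set 0) → MISS  vc=[]
1: 0x4c (blk 4, set 0) → MISS  vc=[12]
2: 0x42 (blk 4, set 0) → L1-HIT  vc=[12]
3: 0x44 (blk 4, set 0) → L1-HIT  vc=[12]
4: 0xc7 (blk 12, set 0) → VC-HIT  vc=[4]
5: 0xcb (blk 12, set 0) → L1-HIT  vc=[4]
6: 0xcc (blk 12, set 0) → L1-HIT  vc=[4]
7: 0x4f (blk 4, set 0) → VC-HIT  vc=[12]
8: 0xce (blk 12, set 0) → VC-HIT  vc=[4]
9: 0xcd (blk 12, set 0) → L1-HIT  vc=[4]
10: 0xac (blk 10, set 0) → MISS  vc=[4, 12]

VC = [4, 12]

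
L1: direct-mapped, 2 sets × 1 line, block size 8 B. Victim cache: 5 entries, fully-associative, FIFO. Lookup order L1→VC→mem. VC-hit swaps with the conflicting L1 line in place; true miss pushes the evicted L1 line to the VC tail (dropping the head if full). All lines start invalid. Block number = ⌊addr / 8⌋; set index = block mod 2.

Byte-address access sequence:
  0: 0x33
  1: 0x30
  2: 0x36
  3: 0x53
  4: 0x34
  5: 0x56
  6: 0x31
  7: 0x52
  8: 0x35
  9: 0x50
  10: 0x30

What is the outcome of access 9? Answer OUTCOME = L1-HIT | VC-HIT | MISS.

OUTCOME = VC-HIT

0: 0x33 (blk 6, set 0) → MISS  vc=[]
1: 0x30 (blk 6, set 0) → L1-HIT  vc=[]
2: 0x36 (blk 6, set 0) → L1-HIT  vc=[]
3: 0x53 (blk 10, set 0) → MISS  vc=[6]
4: 0x34 (blk 6, set 0) → VC-HIT  vc=[10]
5: 0x56 (blk 10, set 0) → VC-HIT  vc=[6]
6: 0x31 (blk 6, set 0) → VC-HIT  vc=[10]
7: 0x52 (blk 10, set 0) → VC-HIT  vc=[6]
8: 0x35 (blk 6, set 0) → VC-HIT  vc=[10]
9: 0x50 (blk 10, set 0) → VC-HIT  vc=[6]
10: 0x30 (blk 6, set 0) → VC-HIT  vc=[10]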